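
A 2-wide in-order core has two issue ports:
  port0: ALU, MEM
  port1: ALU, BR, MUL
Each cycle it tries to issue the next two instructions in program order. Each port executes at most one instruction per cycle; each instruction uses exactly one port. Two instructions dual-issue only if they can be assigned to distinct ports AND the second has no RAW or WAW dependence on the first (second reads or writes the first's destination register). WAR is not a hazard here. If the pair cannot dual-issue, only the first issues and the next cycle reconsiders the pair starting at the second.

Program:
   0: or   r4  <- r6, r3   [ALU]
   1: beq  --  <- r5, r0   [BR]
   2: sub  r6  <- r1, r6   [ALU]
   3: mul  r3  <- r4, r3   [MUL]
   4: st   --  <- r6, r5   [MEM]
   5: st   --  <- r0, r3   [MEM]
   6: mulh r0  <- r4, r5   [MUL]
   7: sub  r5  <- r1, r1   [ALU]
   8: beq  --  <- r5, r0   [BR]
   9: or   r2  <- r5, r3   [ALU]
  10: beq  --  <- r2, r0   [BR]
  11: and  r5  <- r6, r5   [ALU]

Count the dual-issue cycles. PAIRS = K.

PAIRS = 5

c0: i0/i1 or/beq  2-wide
c1: i2/i3 sub/mul  2-wide
c2: i4 st  no-port MEM/MEM
c3: i5/i6 st/mulh  2-wide
c4: i7 sub  RAW r5
c5: i8/i9 beq/or  2-wide
c6: i10/i11 beq/and  2-wide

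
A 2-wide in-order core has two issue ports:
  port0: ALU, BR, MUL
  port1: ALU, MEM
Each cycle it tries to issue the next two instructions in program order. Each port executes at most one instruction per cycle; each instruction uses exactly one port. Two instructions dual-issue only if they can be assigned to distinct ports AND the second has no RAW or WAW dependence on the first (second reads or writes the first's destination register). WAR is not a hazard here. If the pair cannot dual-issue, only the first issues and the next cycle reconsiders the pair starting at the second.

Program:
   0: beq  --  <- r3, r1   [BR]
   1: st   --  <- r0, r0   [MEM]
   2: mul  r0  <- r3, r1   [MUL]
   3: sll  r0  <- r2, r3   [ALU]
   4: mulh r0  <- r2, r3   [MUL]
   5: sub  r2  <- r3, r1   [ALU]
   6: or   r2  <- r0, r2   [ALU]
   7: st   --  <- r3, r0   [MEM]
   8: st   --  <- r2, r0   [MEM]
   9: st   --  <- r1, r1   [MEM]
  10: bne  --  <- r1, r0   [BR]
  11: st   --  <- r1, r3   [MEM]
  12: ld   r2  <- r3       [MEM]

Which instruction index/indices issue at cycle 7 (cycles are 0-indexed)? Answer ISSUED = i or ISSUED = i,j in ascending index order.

t=0 i0,i1:beq+st ; 2-wide
t=1 i2:mul ; WAW r0
t=2 i3:sll ; WAW r0
t=3 i4,i5:mulh+sub ; 2-wide
t=4 i6,i7:or+st ; 2-wide
t=5 i8:st ; no-port MEM/MEM
t=6 i9,i10:st+bne ; 2-wide
t=7 i11:st ; no-port MEM/MEM
t=8 i12:ld ; tail

ISSUED = 11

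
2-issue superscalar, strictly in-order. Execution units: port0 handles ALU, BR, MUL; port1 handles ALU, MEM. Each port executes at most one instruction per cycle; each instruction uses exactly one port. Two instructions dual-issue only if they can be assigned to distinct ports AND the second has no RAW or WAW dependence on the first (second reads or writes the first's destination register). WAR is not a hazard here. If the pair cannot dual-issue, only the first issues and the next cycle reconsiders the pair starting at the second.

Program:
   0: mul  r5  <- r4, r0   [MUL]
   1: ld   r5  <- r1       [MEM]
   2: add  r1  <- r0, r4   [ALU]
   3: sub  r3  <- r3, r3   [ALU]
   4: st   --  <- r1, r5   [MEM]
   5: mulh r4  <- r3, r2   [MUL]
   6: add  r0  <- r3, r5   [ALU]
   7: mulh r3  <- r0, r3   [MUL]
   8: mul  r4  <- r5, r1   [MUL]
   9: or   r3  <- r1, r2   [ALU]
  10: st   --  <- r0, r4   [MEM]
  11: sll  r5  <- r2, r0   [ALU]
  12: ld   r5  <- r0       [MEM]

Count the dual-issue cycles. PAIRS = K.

PAIRS = 5

c0: i0 mul.MUL  WAW r5
c1: i1&i2 ld.MEM+add.ALU  dual
c2: i3&i4 sub.ALU+st.MEM  dual
c3: i5&i6 mulh.MUL+add.ALU  dual
c4: i7 mulh.MUL  no-port MUL/MUL
c5: i8&i9 mul.MUL+or.ALU  dual
c6: i10&i11 st.MEM+sll.ALU  dual
c7: i12 ld.MEM  tail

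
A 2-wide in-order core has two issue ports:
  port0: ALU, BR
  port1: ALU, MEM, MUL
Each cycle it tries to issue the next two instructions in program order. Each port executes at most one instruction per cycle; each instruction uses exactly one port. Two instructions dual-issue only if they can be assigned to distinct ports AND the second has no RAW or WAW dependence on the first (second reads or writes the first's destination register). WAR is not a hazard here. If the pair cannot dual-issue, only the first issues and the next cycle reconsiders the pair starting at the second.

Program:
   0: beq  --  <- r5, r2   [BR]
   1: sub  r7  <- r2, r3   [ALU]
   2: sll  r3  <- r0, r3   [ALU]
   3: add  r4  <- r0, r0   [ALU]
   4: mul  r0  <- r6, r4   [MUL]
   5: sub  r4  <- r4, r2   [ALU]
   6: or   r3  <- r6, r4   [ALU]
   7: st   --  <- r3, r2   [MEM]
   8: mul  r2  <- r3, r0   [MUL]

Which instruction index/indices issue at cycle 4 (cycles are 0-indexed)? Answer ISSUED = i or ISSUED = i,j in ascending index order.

ISSUED = 7

0. beq+sub @i0&i1  | dual
1. sll+add @i2&i3  | dual
2. mul+sub @i4&i5  | dual
3. or @i6  | RAW r3
4. st @i7  | no-port MEM/MUL
5. mul @i8  | tail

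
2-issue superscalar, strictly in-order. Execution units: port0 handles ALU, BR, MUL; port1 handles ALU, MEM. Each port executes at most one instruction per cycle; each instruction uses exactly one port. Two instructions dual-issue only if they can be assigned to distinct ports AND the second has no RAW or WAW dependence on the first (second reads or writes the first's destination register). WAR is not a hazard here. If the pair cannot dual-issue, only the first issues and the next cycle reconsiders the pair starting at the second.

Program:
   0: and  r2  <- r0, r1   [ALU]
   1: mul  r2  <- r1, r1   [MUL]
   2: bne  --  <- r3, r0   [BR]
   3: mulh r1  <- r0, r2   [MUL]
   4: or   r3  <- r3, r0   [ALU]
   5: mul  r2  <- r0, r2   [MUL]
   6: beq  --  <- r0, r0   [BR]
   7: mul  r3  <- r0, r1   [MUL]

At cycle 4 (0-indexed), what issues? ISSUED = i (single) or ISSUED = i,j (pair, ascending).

#0 head=0: and i0 WAW r2
#1 head=1: mul i1 no-port MUL/BR
#2 head=2: bne i2 no-port BR/MUL
#3 head=3: mulh;or i3&i4 2-wide
#4 head=5: mul i5 no-port MUL/BR
#5 head=6: beq i6 no-port BR/MUL
#6 head=7: mul i7 tail

ISSUED = 5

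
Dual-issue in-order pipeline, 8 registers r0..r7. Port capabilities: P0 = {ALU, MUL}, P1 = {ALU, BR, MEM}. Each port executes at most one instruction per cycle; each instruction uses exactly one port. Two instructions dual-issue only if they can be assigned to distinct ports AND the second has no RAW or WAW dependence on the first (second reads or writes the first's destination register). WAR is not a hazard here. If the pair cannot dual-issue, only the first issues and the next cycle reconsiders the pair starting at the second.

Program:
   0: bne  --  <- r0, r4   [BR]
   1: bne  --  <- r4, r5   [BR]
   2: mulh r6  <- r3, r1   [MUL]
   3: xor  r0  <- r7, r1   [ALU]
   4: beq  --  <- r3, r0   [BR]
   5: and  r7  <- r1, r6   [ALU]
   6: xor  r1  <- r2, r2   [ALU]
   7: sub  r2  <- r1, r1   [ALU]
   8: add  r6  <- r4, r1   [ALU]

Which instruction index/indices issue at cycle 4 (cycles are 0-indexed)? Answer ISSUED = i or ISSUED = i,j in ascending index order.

c0: i0 bne.BR  no-port BR/BR
c1: i1&i2 bne.BR mulh.MUL  dual
c2: i3 xor.ALU  RAW r0
c3: i4&i5 beq.BR and.ALU  dual
c4: i6 xor.ALU  RAW r1
c5: i7&i8 sub.ALU add.ALU  dual

ISSUED = 6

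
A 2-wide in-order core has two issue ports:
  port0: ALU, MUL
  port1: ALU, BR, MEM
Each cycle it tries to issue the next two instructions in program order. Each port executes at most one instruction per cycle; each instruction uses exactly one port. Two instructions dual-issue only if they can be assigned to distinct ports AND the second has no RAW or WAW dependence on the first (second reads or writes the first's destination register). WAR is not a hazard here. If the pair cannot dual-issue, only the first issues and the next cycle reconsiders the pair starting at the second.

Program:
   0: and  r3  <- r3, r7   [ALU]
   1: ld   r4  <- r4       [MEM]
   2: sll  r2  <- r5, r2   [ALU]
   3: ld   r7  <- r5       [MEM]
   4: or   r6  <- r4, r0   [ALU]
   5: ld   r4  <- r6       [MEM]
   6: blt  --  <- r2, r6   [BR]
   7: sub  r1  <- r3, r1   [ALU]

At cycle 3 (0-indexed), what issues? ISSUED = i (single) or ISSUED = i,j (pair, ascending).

#0 head=0: and;ld i0+i1 pair
#1 head=2: sll;ld i2+i3 pair
#2 head=4: or i4 RAW r6
#3 head=5: ld i5 no-port MEM/BR
#4 head=6: blt;sub i6+i7 pair

ISSUED = 5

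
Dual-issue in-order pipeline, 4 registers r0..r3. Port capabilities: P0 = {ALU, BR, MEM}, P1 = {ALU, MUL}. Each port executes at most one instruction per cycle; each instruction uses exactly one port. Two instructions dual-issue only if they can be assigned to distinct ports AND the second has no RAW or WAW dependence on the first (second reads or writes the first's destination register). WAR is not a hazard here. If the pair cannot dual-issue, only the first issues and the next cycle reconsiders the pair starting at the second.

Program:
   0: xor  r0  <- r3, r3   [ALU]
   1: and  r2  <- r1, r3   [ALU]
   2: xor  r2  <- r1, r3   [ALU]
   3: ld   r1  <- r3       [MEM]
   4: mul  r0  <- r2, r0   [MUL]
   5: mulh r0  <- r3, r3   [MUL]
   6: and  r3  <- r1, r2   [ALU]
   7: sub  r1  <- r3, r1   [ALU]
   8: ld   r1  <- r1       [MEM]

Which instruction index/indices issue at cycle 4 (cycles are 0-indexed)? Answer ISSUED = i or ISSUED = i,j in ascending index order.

ISSUED = 7

t=0 i0,i1:xor/and ; dual
t=1 i2,i3:xor/ld ; dual
t=2 i4:mul ; no-port MUL/MUL
t=3 i5,i6:mulh/and ; dual
t=4 i7:sub ; RAW+WAW r1
t=5 i8:ld ; tail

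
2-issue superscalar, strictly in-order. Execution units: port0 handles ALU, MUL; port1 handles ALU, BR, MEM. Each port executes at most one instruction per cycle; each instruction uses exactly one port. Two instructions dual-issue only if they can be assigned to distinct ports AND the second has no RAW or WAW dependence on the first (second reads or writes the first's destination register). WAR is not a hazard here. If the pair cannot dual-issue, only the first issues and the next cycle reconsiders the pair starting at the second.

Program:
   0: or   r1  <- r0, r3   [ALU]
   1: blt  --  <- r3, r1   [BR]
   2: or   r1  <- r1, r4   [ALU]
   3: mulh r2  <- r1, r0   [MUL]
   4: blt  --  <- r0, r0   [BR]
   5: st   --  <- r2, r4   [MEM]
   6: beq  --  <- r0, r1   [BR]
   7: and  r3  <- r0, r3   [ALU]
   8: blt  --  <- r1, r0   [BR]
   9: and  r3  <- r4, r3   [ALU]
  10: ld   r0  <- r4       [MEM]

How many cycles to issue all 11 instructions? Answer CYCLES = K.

CYCLES = 7

t=0 i0:or ; RAW r1
t=1 i1+i2:blt/or ; pair
t=2 i3+i4:mulh/blt ; pair
t=3 i5:st ; no-port MEM/BR
t=4 i6+i7:beq/and ; pair
t=5 i8+i9:blt/and ; pair
t=6 i10:ld ; tail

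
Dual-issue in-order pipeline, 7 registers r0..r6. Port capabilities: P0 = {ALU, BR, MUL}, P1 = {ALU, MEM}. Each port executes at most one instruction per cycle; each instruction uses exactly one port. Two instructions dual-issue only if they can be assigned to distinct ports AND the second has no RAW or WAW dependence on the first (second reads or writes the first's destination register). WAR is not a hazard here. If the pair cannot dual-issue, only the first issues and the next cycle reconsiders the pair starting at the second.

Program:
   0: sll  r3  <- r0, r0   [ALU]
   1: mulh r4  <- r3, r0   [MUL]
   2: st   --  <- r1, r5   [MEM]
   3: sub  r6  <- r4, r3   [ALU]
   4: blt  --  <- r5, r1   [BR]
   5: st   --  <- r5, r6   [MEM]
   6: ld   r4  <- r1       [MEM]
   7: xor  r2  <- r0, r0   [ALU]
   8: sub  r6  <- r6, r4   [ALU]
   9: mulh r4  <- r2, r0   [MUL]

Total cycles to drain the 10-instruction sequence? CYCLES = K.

CYCLES = 6

t=0 i0:sll ; RAW r3
t=1 i1/i2:mulh;st ; 2-wide
t=2 i3/i4:sub;blt ; 2-wide
t=3 i5:st ; no-port MEM/MEM
t=4 i6/i7:ld;xor ; 2-wide
t=5 i8/i9:sub;mulh ; 2-wide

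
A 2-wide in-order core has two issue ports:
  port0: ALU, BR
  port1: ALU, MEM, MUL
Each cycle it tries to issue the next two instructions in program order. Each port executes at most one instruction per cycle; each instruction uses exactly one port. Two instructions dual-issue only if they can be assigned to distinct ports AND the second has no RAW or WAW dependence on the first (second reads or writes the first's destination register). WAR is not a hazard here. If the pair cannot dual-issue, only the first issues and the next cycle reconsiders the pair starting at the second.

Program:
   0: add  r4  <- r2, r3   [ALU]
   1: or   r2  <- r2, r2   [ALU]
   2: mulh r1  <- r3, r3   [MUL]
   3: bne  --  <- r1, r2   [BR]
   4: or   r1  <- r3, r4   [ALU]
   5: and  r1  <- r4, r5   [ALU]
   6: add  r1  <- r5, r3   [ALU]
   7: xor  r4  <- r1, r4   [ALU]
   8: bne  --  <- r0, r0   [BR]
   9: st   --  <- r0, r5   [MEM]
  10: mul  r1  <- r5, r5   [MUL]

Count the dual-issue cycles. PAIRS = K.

PAIRS = 3

[0] i0/i1  add.ALU+or.ALU  -- 2-wide
[1] i2  mulh.MUL  -- RAW r1
[2] i3/i4  bne.BR+or.ALU  -- 2-wide
[3] i5  and.ALU  -- WAW r1
[4] i6  add.ALU  -- RAW r1
[5] i7/i8  xor.ALU+bne.BR  -- 2-wide
[6] i9  st.MEM  -- no-port MEM/MUL
[7] i10  mul.MUL  -- tail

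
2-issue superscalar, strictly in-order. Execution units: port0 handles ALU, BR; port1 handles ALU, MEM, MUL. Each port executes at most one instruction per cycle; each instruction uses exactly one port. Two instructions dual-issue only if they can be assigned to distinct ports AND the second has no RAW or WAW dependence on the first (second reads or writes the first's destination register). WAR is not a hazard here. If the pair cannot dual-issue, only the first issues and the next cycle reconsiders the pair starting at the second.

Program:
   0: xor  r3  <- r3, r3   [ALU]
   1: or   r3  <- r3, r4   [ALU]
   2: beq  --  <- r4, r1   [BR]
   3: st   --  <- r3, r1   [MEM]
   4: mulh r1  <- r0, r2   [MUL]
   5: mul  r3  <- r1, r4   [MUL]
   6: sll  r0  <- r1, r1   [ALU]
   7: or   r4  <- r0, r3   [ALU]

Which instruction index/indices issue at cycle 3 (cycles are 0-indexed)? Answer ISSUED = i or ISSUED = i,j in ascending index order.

ISSUED = 4

  cy0 -> i0 (xor.ALU) RAW+WAW r3
  cy1 -> i1&i2 (or.ALU/beq.BR) pair
  cy2 -> i3 (st.MEM) no-port MEM/MUL
  cy3 -> i4 (mulh.MUL) no-port MUL/MUL
  cy4 -> i5&i6 (mul.MUL/sll.ALU) pair
  cy5 -> i7 (or.ALU) tail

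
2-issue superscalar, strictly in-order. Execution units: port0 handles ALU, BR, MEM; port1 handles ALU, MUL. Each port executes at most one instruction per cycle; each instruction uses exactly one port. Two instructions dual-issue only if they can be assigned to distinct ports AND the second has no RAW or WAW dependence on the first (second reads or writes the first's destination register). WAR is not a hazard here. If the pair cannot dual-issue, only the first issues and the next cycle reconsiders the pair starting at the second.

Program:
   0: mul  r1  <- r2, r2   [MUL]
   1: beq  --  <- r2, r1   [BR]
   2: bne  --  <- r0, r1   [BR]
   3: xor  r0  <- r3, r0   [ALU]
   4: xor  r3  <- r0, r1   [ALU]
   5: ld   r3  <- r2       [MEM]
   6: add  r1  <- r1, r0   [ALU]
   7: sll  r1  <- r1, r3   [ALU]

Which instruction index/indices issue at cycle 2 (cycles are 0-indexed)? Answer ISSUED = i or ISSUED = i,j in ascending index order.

ISSUED = 2,3

  cy0 -> i0 (mul.MUL) RAW r1
  cy1 -> i1 (beq.BR) no-port BR/BR
  cy2 -> i2+i3 (bne.BR;xor.ALU) pair
  cy3 -> i4 (xor.ALU) WAW r3
  cy4 -> i5+i6 (ld.MEM;add.ALU) pair
  cy5 -> i7 (sll.ALU) tail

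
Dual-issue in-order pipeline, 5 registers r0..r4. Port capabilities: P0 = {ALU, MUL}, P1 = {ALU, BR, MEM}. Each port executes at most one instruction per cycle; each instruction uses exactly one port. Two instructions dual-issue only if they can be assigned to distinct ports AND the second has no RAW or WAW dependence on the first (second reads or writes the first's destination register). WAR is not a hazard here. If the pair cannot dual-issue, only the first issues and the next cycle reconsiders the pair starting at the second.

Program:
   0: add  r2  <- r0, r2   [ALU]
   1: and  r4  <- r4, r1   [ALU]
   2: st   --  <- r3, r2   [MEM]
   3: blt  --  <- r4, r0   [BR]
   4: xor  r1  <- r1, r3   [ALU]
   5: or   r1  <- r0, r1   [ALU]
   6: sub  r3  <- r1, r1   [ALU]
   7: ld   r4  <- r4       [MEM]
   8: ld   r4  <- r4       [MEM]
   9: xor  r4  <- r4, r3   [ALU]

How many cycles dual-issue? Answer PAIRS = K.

c0: i0/i1 add/and  dual
c1: i2 st  no-port MEM/BR
c2: i3/i4 blt/xor  dual
c3: i5 or  RAW r1
c4: i6/i7 sub/ld  dual
c5: i8 ld  RAW+WAW r4
c6: i9 xor  tail

PAIRS = 3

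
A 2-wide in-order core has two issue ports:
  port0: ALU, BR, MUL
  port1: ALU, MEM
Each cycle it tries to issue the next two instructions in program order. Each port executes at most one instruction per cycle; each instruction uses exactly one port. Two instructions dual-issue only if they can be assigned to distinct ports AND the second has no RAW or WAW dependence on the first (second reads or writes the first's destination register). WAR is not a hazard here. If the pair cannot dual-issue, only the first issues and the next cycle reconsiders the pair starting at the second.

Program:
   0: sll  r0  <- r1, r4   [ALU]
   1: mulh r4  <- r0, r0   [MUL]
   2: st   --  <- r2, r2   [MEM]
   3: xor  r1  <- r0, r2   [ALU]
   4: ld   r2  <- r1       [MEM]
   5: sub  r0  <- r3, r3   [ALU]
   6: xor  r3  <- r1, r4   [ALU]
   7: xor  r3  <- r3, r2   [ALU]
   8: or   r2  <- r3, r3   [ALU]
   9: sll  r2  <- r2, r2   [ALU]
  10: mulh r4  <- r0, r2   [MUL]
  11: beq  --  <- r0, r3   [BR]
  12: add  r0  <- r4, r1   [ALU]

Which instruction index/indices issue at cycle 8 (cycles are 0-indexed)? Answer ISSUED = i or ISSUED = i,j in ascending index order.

ISSUED = 10

t=0 i0:sll ; RAW r0
t=1 i1&i2:mulh;st ; pair
t=2 i3:xor ; RAW r1
t=3 i4&i5:ld;sub ; pair
t=4 i6:xor ; RAW+WAW r3
t=5 i7:xor ; RAW r3
t=6 i8:or ; RAW+WAW r2
t=7 i9:sll ; RAW r2
t=8 i10:mulh ; no-port MUL/BR
t=9 i11&i12:beq;add ; pair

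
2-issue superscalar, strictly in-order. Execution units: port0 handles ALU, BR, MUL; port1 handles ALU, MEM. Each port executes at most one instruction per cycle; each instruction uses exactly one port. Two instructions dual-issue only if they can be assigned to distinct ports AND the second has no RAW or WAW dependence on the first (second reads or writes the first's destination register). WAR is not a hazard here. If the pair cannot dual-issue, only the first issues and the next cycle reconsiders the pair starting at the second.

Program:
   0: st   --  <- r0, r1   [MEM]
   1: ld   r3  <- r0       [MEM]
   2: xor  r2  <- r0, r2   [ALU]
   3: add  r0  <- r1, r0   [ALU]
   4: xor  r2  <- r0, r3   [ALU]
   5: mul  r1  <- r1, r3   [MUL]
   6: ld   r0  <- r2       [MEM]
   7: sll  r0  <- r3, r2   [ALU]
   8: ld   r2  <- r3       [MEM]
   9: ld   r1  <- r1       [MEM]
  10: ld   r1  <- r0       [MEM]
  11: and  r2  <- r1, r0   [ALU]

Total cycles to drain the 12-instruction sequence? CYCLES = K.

  cy0 -> i0 (st) no-port MEM/MEM
  cy1 -> i1&i2 (ld/xor) 2-wide
  cy2 -> i3 (add) RAW r0
  cy3 -> i4&i5 (xor/mul) 2-wide
  cy4 -> i6 (ld) WAW r0
  cy5 -> i7&i8 (sll/ld) 2-wide
  cy6 -> i9 (ld) no-port MEM/MEM
  cy7 -> i10 (ld) RAW r1
  cy8 -> i11 (and) tail

CYCLES = 9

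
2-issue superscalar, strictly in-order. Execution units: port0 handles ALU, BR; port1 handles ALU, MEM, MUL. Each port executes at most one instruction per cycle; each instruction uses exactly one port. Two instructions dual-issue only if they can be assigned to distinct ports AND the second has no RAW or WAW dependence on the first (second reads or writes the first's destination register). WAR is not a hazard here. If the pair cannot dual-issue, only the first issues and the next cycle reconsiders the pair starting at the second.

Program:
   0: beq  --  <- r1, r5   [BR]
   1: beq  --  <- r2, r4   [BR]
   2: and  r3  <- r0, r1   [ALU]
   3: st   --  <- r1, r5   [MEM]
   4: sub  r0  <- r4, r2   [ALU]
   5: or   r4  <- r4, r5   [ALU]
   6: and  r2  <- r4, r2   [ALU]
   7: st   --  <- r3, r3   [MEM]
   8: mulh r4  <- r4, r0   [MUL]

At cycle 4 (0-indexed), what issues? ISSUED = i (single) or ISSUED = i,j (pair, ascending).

0. beq.BR @i0  | no-port BR/BR
1. beq.BR+and.ALU @i1/i2  | pair
2. st.MEM+sub.ALU @i3/i4  | pair
3. or.ALU @i5  | RAW r4
4. and.ALU+st.MEM @i6/i7  | pair
5. mulh.MUL @i8  | tail

ISSUED = 6,7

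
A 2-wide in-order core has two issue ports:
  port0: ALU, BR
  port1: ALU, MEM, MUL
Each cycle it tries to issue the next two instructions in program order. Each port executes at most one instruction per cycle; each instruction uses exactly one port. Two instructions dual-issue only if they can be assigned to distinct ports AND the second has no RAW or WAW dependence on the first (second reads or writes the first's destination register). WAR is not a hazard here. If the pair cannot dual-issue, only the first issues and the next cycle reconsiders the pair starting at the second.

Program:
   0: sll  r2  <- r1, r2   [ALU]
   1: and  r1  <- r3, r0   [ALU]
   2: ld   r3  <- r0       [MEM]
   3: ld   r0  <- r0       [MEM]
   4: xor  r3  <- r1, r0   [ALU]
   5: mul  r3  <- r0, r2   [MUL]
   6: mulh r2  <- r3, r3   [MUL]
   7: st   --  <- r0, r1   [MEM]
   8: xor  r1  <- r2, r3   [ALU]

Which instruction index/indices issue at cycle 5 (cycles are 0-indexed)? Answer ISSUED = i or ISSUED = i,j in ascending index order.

c0: i0,i1 sll.ALU and.ALU  pair
c1: i2 ld.MEM  no-port MEM/MEM
c2: i3 ld.MEM  RAW r0
c3: i4 xor.ALU  WAW r3
c4: i5 mul.MUL  no-port MUL/MUL
c5: i6 mulh.MUL  no-port MUL/MEM
c6: i7,i8 st.MEM xor.ALU  pair

ISSUED = 6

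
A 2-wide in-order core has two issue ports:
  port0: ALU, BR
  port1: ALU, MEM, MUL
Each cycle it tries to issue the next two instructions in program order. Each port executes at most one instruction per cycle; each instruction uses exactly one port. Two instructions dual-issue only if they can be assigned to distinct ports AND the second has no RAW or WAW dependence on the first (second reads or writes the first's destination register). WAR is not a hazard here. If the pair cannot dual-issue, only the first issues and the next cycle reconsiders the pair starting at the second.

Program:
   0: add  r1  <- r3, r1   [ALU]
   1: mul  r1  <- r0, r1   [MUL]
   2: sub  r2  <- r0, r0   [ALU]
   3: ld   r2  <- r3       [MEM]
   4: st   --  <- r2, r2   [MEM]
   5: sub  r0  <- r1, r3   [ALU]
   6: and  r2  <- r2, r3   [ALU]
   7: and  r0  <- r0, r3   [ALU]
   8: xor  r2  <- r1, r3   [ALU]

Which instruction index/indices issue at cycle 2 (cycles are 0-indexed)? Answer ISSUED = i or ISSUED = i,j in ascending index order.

  cy0 -> i0 (add) RAW+WAW r1
  cy1 -> i1&i2 (mul;sub) dual
  cy2 -> i3 (ld) no-port MEM/MEM
  cy3 -> i4&i5 (st;sub) dual
  cy4 -> i6&i7 (and;and) dual
  cy5 -> i8 (xor) tail

ISSUED = 3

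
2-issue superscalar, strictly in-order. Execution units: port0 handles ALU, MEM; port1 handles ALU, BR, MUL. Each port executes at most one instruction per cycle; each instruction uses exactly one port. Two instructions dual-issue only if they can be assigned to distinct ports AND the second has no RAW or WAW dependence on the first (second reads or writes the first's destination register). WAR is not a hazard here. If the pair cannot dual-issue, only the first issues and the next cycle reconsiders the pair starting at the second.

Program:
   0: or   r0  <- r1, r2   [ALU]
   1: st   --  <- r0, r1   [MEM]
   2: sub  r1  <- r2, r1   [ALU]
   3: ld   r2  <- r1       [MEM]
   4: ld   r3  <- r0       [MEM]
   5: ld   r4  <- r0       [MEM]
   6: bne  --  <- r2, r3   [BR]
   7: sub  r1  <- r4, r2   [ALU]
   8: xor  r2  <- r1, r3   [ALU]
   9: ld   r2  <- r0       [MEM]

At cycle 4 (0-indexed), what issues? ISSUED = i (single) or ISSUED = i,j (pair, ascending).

ISSUED = 5,6

0. or @i0  | RAW r0
1. st/sub @i1,i2  | pair
2. ld @i3  | no-port MEM/MEM
3. ld @i4  | no-port MEM/MEM
4. ld/bne @i5,i6  | pair
5. sub @i7  | RAW r1
6. xor @i8  | WAW r2
7. ld @i9  | tail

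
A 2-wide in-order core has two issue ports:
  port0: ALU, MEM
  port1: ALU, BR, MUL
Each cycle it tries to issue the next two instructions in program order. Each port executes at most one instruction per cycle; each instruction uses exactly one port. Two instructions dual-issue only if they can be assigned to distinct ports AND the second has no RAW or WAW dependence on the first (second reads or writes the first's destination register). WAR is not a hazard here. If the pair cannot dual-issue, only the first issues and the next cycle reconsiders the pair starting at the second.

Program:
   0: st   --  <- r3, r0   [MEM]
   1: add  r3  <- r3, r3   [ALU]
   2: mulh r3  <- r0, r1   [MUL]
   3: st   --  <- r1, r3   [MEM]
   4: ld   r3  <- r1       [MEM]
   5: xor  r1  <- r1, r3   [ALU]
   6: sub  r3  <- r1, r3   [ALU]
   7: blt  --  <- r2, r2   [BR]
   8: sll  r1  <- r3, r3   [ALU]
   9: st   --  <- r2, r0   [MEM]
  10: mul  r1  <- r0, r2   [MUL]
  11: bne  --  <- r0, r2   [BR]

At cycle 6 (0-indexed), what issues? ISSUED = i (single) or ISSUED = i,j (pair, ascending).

ISSUED = 8,9

c0: i0+i1 st.MEM;add.ALU  dual
c1: i2 mulh.MUL  RAW r3
c2: i3 st.MEM  no-port MEM/MEM
c3: i4 ld.MEM  RAW r3
c4: i5 xor.ALU  RAW r1
c5: i6+i7 sub.ALU;blt.BR  dual
c6: i8+i9 sll.ALU;st.MEM  dual
c7: i10 mul.MUL  no-port MUL/BR
c8: i11 bne.BR  tail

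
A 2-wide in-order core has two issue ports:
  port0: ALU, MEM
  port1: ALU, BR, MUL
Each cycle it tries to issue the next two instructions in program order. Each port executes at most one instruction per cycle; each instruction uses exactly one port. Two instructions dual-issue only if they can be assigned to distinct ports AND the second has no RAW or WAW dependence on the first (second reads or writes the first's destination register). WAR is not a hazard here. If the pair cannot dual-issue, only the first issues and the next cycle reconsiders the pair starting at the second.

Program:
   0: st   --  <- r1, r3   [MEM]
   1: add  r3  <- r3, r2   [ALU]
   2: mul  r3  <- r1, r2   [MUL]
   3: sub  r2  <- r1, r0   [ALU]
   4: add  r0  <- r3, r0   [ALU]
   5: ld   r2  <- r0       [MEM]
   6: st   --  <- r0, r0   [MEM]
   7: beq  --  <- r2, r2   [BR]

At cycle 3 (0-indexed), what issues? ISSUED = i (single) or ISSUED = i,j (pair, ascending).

t=0 i0+i1:st.MEM;add.ALU ; pair
t=1 i2+i3:mul.MUL;sub.ALU ; pair
t=2 i4:add.ALU ; RAW r0
t=3 i5:ld.MEM ; no-port MEM/MEM
t=4 i6+i7:st.MEM;beq.BR ; pair

ISSUED = 5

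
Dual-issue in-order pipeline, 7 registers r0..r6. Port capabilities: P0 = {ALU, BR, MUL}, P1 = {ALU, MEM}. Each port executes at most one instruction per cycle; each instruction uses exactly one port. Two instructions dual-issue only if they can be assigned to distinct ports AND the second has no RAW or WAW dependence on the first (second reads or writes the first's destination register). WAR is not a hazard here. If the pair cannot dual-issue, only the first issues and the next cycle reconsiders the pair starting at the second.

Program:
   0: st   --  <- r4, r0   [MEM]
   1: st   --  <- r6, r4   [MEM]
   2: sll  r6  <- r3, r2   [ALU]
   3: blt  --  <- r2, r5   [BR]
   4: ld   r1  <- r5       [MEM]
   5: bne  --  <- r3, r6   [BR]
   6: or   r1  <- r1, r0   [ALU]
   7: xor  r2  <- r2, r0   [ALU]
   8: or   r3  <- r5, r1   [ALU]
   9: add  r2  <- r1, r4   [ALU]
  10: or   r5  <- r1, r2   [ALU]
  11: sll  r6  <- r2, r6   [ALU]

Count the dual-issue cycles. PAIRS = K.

PAIRS = 5

[0] i0  st  -- no-port MEM/MEM
[1] i1,i2  st;sll  -- pair
[2] i3,i4  blt;ld  -- pair
[3] i5,i6  bne;or  -- pair
[4] i7,i8  xor;or  -- pair
[5] i9  add  -- RAW r2
[6] i10,i11  or;sll  -- pair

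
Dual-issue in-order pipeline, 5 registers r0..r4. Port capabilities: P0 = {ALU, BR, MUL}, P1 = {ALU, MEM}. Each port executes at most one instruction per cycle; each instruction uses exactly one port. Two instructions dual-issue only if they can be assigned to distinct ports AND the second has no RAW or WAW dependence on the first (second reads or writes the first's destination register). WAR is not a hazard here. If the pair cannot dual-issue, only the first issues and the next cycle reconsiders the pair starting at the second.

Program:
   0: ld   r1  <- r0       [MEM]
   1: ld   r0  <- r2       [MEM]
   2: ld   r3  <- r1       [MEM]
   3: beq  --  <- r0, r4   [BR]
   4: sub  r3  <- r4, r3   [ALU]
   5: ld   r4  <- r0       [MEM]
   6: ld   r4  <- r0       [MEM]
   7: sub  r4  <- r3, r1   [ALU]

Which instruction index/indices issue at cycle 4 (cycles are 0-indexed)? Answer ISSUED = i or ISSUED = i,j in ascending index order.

t=0 i0:ld.MEM ; no-port MEM/MEM
t=1 i1:ld.MEM ; no-port MEM/MEM
t=2 i2&i3:ld.MEM+beq.BR ; dual
t=3 i4&i5:sub.ALU+ld.MEM ; dual
t=4 i6:ld.MEM ; WAW r4
t=5 i7:sub.ALU ; tail

ISSUED = 6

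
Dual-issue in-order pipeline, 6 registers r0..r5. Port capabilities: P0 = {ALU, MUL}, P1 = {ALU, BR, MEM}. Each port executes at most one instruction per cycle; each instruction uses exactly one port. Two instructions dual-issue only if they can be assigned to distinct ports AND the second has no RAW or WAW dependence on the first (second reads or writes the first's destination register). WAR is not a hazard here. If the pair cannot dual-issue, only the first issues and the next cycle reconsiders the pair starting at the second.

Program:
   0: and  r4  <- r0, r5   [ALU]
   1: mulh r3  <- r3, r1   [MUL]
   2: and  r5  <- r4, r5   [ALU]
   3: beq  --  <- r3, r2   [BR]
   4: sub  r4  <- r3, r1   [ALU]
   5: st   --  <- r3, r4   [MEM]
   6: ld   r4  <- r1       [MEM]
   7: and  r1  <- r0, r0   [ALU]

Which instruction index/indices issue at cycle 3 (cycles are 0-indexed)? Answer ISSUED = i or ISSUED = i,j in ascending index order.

ISSUED = 5

[0] i0,i1  and mulh  -- dual
[1] i2,i3  and beq  -- dual
[2] i4  sub  -- RAW r4
[3] i5  st  -- no-port MEM/MEM
[4] i6,i7  ld and  -- dual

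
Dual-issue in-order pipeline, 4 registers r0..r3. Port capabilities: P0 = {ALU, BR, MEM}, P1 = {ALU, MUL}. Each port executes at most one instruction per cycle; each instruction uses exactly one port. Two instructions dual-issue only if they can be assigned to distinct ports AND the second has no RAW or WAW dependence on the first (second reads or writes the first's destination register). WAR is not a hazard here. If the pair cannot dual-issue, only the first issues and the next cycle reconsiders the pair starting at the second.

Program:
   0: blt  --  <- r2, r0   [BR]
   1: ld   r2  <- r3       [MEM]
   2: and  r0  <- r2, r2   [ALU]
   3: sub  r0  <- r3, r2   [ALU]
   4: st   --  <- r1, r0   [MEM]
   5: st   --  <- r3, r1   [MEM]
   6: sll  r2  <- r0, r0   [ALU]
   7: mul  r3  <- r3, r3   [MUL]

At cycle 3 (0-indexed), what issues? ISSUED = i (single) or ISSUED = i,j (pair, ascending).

ISSUED = 3

#0 head=0: blt.BR i0 no-port BR/MEM
#1 head=1: ld.MEM i1 RAW r2
#2 head=2: and.ALU i2 WAW r0
#3 head=3: sub.ALU i3 RAW r0
#4 head=4: st.MEM i4 no-port MEM/MEM
#5 head=5: st.MEM/sll.ALU i5+i6 2-wide
#6 head=7: mul.MUL i7 tail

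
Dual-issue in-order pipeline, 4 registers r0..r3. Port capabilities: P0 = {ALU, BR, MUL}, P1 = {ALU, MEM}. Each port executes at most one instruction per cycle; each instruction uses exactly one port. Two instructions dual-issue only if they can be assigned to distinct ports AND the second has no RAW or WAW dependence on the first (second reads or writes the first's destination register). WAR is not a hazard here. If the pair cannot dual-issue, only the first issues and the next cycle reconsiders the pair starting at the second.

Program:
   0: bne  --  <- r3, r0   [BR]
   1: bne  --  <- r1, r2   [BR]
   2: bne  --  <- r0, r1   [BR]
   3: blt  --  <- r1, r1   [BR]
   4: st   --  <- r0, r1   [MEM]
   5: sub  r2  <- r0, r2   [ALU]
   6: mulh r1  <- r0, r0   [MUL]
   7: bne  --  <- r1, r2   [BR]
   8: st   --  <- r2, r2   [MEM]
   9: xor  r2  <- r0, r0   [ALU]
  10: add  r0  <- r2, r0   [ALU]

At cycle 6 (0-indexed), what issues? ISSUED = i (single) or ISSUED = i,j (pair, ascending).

[0] i0  bne  -- no-port BR/BR
[1] i1  bne  -- no-port BR/BR
[2] i2  bne  -- no-port BR/BR
[3] i3+i4  blt st  -- pair
[4] i5+i6  sub mulh  -- pair
[5] i7+i8  bne st  -- pair
[6] i9  xor  -- RAW r2
[7] i10  add  -- tail

ISSUED = 9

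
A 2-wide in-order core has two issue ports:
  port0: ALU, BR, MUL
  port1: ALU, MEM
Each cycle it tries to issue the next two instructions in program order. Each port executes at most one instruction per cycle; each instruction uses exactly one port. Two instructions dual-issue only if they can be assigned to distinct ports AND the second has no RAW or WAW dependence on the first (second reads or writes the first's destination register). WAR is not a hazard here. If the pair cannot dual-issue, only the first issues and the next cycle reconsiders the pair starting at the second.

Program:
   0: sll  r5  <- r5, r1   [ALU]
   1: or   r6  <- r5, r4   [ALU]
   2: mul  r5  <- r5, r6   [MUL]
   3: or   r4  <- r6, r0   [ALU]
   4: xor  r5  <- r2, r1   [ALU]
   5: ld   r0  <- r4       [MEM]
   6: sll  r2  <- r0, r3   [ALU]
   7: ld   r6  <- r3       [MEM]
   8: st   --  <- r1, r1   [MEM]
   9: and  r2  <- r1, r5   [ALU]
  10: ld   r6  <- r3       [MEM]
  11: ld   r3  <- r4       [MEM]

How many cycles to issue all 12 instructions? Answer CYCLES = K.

CYCLES = 8

#0 head=0: sll.ALU i0 RAW r5
#1 head=1: or.ALU i1 RAW r6
#2 head=2: mul.MUL/or.ALU i2&i3 pair
#3 head=4: xor.ALU/ld.MEM i4&i5 pair
#4 head=6: sll.ALU/ld.MEM i6&i7 pair
#5 head=8: st.MEM/and.ALU i8&i9 pair
#6 head=10: ld.MEM i10 no-port MEM/MEM
#7 head=11: ld.MEM i11 tail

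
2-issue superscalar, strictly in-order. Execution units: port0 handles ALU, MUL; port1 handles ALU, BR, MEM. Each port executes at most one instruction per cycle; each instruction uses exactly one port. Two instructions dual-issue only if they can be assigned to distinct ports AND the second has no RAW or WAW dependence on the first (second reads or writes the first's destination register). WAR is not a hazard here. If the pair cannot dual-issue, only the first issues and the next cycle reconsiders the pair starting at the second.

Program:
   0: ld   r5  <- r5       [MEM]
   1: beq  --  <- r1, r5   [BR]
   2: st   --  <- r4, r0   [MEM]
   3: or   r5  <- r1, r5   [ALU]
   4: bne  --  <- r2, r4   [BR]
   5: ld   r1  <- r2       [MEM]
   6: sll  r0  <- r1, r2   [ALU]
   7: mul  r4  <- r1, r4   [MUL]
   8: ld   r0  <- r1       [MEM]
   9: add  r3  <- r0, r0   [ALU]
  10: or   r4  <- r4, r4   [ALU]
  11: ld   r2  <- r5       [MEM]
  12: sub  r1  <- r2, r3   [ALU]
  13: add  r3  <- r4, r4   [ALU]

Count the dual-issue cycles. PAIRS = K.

PAIRS = 4

t=0 i0:ld ; no-port MEM/BR
t=1 i1:beq ; no-port BR/MEM
t=2 i2,i3:st or ; pair
t=3 i4:bne ; no-port BR/MEM
t=4 i5:ld ; RAW r1
t=5 i6,i7:sll mul ; pair
t=6 i8:ld ; RAW r0
t=7 i9,i10:add or ; pair
t=8 i11:ld ; RAW r2
t=9 i12,i13:sub add ; pair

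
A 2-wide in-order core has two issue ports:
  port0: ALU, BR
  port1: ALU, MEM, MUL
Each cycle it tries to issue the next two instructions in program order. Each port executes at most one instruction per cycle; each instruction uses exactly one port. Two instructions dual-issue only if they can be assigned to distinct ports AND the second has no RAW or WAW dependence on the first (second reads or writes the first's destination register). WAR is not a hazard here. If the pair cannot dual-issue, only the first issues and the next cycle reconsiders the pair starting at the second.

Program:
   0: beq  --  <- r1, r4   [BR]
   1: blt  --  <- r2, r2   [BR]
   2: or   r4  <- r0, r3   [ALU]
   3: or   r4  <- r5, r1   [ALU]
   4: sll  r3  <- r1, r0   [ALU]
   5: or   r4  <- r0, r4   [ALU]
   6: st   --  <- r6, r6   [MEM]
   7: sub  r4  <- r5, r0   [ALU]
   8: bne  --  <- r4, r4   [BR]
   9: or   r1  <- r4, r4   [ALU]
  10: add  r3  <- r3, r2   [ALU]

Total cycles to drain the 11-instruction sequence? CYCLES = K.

#0 head=0: beq.BR i0 no-port BR/BR
#1 head=1: blt.BR;or.ALU i1/i2 dual
#2 head=3: or.ALU;sll.ALU i3/i4 dual
#3 head=5: or.ALU;st.MEM i5/i6 dual
#4 head=7: sub.ALU i7 RAW r4
#5 head=8: bne.BR;or.ALU i8/i9 dual
#6 head=10: add.ALU i10 tail

CYCLES = 7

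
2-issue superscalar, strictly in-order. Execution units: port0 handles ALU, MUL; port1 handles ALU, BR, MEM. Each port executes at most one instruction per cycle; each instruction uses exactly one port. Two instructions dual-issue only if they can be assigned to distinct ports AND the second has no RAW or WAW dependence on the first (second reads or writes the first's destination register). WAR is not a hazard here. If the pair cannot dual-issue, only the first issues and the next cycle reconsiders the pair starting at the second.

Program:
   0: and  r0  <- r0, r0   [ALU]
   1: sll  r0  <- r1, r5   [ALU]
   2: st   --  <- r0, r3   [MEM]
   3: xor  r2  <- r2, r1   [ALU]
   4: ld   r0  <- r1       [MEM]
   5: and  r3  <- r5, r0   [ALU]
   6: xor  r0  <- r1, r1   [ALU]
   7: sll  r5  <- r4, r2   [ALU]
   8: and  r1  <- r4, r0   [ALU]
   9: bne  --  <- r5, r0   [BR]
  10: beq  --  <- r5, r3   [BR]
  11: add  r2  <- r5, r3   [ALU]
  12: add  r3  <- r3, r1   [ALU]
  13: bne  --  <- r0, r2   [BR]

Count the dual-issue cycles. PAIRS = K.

PAIRS = 5

[0] i0  and.ALU  -- WAW r0
[1] i1  sll.ALU  -- RAW r0
[2] i2/i3  st.MEM+xor.ALU  -- 2-wide
[3] i4  ld.MEM  -- RAW r0
[4] i5/i6  and.ALU+xor.ALU  -- 2-wide
[5] i7/i8  sll.ALU+and.ALU  -- 2-wide
[6] i9  bne.BR  -- no-port BR/BR
[7] i10/i11  beq.BR+add.ALU  -- 2-wide
[8] i12/i13  add.ALU+bne.BR  -- 2-wide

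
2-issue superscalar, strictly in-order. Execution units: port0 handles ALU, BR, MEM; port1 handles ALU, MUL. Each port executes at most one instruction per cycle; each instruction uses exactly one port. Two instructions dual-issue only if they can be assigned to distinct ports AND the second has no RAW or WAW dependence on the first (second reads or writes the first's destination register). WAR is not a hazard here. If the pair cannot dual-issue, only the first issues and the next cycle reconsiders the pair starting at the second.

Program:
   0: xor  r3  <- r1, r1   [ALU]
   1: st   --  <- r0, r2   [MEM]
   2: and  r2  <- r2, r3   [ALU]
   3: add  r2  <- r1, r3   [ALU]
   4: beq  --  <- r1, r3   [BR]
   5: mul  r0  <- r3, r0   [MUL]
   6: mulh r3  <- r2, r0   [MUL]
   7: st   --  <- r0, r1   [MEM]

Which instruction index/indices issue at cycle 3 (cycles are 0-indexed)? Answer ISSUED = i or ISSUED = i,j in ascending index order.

ISSUED = 5

c0: i0&i1 xor st  pair
c1: i2 and  WAW r2
c2: i3&i4 add beq  pair
c3: i5 mul  no-port MUL/MUL
c4: i6&i7 mulh st  pair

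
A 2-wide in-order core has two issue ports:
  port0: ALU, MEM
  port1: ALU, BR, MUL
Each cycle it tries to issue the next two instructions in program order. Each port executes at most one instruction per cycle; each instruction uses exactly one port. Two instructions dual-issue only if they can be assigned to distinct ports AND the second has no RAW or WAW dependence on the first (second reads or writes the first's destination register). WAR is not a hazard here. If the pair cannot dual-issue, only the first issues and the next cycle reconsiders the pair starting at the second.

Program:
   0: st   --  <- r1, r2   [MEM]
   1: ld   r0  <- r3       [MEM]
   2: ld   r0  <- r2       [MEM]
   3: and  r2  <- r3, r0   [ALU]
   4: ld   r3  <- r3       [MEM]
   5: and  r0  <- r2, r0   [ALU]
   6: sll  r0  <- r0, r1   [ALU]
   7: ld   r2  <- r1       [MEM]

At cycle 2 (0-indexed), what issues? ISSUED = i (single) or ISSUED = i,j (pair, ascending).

ISSUED = 2

t=0 i0:st ; no-port MEM/MEM
t=1 i1:ld ; no-port MEM/MEM
t=2 i2:ld ; RAW r0
t=3 i3&i4:and+ld ; dual
t=4 i5:and ; RAW+WAW r0
t=5 i6&i7:sll+ld ; dual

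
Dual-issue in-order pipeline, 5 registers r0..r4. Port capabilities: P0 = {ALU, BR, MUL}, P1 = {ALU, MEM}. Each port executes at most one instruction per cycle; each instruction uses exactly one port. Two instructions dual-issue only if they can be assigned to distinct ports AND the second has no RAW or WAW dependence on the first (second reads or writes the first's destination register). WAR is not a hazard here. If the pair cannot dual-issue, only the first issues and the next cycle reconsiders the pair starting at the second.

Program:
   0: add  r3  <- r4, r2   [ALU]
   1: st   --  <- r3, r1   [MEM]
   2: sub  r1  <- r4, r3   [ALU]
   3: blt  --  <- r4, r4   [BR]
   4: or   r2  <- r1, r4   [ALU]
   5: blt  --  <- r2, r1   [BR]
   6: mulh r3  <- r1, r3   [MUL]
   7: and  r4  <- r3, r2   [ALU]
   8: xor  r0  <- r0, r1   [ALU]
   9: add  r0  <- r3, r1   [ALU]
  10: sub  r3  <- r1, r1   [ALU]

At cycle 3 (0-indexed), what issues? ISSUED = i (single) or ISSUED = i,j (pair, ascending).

ISSUED = 5

t=0 i0:add ; RAW r3
t=1 i1,i2:st;sub ; 2-wide
t=2 i3,i4:blt;or ; 2-wide
t=3 i5:blt ; no-port BR/MUL
t=4 i6:mulh ; RAW r3
t=5 i7,i8:and;xor ; 2-wide
t=6 i9,i10:add;sub ; 2-wide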